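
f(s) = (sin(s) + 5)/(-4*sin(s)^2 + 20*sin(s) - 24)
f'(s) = (8*sin(s)*cos(s) - 20*cos(s))*(sin(s) + 5)/(-4*sin(s)^2 + 20*sin(s) - 24)^2 + cos(s)/(-4*sin(s)^2 + 20*sin(s) - 24)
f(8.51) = -0.54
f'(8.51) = 0.48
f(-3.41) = -0.28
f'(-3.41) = 0.30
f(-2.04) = -0.09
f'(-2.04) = 0.03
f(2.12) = -0.59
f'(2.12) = 0.47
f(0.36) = -0.31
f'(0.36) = -0.34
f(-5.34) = -0.56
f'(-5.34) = -0.48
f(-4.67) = -0.75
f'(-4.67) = 0.05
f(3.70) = -0.13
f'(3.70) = 0.10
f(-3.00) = -0.18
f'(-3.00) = 0.18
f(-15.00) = -0.11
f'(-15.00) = 0.08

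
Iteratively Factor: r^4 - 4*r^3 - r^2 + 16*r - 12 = (r - 2)*(r^3 - 2*r^2 - 5*r + 6) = (r - 3)*(r - 2)*(r^2 + r - 2) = (r - 3)*(r - 2)*(r - 1)*(r + 2)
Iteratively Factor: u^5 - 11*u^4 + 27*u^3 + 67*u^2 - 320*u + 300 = (u - 5)*(u^4 - 6*u^3 - 3*u^2 + 52*u - 60) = (u - 5)^2*(u^3 - u^2 - 8*u + 12) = (u - 5)^2*(u - 2)*(u^2 + u - 6) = (u - 5)^2*(u - 2)*(u + 3)*(u - 2)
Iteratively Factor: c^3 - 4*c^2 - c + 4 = (c - 4)*(c^2 - 1) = (c - 4)*(c - 1)*(c + 1)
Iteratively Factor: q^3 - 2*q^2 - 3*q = (q + 1)*(q^2 - 3*q) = q*(q + 1)*(q - 3)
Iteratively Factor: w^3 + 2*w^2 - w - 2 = (w + 2)*(w^2 - 1) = (w - 1)*(w + 2)*(w + 1)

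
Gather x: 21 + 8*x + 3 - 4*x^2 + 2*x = -4*x^2 + 10*x + 24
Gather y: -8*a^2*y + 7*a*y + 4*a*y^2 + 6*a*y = 4*a*y^2 + y*(-8*a^2 + 13*a)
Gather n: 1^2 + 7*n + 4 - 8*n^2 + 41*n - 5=-8*n^2 + 48*n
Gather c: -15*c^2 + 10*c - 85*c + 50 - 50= -15*c^2 - 75*c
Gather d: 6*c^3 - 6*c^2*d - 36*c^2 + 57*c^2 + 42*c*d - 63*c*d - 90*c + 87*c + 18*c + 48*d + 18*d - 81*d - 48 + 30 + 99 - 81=6*c^3 + 21*c^2 + 15*c + d*(-6*c^2 - 21*c - 15)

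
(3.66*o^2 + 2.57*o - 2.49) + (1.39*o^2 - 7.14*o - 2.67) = 5.05*o^2 - 4.57*o - 5.16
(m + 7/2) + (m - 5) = 2*m - 3/2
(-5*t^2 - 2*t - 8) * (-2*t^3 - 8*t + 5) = 10*t^5 + 4*t^4 + 56*t^3 - 9*t^2 + 54*t - 40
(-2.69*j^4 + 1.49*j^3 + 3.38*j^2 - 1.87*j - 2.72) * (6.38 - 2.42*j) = 6.5098*j^5 - 20.768*j^4 + 1.3266*j^3 + 26.0898*j^2 - 5.3482*j - 17.3536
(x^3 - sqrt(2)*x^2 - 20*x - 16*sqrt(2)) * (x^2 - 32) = x^5 - sqrt(2)*x^4 - 52*x^3 + 16*sqrt(2)*x^2 + 640*x + 512*sqrt(2)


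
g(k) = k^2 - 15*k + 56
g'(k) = 2*k - 15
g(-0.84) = 69.31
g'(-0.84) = -16.68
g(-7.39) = 221.46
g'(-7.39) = -29.78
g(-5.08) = 158.01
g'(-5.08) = -25.16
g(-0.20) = 59.04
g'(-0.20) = -15.40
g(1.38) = 37.20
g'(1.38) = -12.24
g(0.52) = 48.47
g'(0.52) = -13.96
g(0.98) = 42.26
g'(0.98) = -13.04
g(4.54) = 8.51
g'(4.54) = -5.92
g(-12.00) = 380.00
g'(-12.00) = -39.00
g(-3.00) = 110.00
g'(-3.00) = -21.00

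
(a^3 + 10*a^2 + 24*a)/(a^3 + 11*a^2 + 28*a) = (a + 6)/(a + 7)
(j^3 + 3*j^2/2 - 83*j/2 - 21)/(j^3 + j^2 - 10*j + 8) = (j^3 + 3*j^2/2 - 83*j/2 - 21)/(j^3 + j^2 - 10*j + 8)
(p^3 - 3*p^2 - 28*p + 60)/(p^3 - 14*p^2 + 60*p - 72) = (p + 5)/(p - 6)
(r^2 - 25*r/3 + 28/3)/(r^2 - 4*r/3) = (r - 7)/r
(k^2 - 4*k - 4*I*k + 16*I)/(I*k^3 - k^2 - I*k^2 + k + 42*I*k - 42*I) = (-I*k^2 + 4*k*(-1 + I) + 16)/(k^3 + k^2*(-1 + I) + k*(42 - I) - 42)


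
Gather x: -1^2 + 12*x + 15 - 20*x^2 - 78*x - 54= -20*x^2 - 66*x - 40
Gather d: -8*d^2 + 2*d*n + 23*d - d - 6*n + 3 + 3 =-8*d^2 + d*(2*n + 22) - 6*n + 6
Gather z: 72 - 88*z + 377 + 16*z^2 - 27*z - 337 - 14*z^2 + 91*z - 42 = 2*z^2 - 24*z + 70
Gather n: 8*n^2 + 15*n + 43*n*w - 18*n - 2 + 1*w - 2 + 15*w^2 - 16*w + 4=8*n^2 + n*(43*w - 3) + 15*w^2 - 15*w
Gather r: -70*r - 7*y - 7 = -70*r - 7*y - 7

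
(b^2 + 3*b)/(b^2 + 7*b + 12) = b/(b + 4)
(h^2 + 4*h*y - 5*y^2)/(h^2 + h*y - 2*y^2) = (h + 5*y)/(h + 2*y)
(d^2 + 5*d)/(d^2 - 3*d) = (d + 5)/(d - 3)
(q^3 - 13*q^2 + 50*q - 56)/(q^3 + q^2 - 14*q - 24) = (q^2 - 9*q + 14)/(q^2 + 5*q + 6)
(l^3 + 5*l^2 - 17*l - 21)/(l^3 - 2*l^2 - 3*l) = (l + 7)/l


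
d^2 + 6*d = d*(d + 6)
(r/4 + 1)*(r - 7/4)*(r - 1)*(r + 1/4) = r^4/4 + 3*r^3/8 - 143*r^2/64 + 75*r/64 + 7/16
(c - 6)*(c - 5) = c^2 - 11*c + 30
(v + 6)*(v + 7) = v^2 + 13*v + 42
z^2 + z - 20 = (z - 4)*(z + 5)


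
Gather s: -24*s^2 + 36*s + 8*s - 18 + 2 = -24*s^2 + 44*s - 16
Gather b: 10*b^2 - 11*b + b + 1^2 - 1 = 10*b^2 - 10*b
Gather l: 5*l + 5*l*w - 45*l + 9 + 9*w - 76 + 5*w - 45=l*(5*w - 40) + 14*w - 112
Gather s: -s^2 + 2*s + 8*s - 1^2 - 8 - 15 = -s^2 + 10*s - 24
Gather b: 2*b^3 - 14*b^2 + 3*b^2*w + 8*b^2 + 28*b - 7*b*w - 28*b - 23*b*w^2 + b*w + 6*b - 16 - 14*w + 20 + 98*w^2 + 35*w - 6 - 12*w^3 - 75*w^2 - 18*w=2*b^3 + b^2*(3*w - 6) + b*(-23*w^2 - 6*w + 6) - 12*w^3 + 23*w^2 + 3*w - 2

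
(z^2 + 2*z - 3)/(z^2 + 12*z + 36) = (z^2 + 2*z - 3)/(z^2 + 12*z + 36)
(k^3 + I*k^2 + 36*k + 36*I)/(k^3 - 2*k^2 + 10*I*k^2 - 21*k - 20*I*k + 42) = (k^3 + I*k^2 + 36*k + 36*I)/(k^3 + k^2*(-2 + 10*I) + k*(-21 - 20*I) + 42)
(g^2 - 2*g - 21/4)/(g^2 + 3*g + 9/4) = (2*g - 7)/(2*g + 3)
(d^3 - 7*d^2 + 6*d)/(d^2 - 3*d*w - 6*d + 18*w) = d*(1 - d)/(-d + 3*w)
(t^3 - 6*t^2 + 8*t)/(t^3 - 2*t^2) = (t - 4)/t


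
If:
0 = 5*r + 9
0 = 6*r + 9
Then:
No Solution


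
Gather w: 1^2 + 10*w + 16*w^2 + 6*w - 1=16*w^2 + 16*w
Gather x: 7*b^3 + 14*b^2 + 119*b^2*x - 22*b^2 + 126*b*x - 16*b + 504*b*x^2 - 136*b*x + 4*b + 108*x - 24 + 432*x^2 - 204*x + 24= 7*b^3 - 8*b^2 - 12*b + x^2*(504*b + 432) + x*(119*b^2 - 10*b - 96)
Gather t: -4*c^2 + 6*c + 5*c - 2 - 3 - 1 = -4*c^2 + 11*c - 6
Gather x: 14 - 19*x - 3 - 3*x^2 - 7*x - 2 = -3*x^2 - 26*x + 9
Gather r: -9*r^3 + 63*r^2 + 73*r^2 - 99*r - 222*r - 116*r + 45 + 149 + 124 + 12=-9*r^3 + 136*r^2 - 437*r + 330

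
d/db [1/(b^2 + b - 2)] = (-2*b - 1)/(b^2 + b - 2)^2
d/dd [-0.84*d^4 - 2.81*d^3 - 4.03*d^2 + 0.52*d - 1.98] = -3.36*d^3 - 8.43*d^2 - 8.06*d + 0.52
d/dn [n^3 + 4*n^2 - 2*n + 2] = 3*n^2 + 8*n - 2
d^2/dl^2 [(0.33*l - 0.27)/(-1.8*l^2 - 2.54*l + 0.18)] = (-(0.33*l - 0.27)*(3.6*l + 2.54)*(7.2*l + 5.08) + (3.564*l + 0.7044)*(1.8*l^2 + 2.54*l - 0.18))/(1.8*l^2 + 2.54*l - 0.18)^3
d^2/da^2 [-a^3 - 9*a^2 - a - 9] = -6*a - 18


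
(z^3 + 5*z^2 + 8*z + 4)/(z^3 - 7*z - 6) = (z + 2)/(z - 3)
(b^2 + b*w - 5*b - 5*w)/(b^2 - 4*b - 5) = (b + w)/(b + 1)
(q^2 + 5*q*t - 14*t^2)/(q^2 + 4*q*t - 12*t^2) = (q + 7*t)/(q + 6*t)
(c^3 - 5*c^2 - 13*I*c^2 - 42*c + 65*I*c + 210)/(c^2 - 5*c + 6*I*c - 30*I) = (c^2 - 13*I*c - 42)/(c + 6*I)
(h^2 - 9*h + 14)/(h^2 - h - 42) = (h - 2)/(h + 6)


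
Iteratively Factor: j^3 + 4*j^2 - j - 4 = (j - 1)*(j^2 + 5*j + 4) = (j - 1)*(j + 4)*(j + 1)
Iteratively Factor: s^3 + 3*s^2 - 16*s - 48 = (s + 4)*(s^2 - s - 12) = (s - 4)*(s + 4)*(s + 3)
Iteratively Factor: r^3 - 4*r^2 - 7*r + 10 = (r + 2)*(r^2 - 6*r + 5) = (r - 1)*(r + 2)*(r - 5)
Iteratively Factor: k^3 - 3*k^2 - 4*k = (k + 1)*(k^2 - 4*k) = (k - 4)*(k + 1)*(k)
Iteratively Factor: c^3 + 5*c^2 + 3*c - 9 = (c + 3)*(c^2 + 2*c - 3) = (c + 3)^2*(c - 1)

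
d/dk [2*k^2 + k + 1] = 4*k + 1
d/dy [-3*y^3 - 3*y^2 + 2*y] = -9*y^2 - 6*y + 2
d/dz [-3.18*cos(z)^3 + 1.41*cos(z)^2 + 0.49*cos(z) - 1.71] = (9.54*cos(z)^2 - 2.82*cos(z) - 0.49)*sin(z)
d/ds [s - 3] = 1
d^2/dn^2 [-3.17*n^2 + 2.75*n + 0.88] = -6.34000000000000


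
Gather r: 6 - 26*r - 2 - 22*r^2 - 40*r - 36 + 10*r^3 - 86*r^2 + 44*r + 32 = 10*r^3 - 108*r^2 - 22*r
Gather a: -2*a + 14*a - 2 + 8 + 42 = 12*a + 48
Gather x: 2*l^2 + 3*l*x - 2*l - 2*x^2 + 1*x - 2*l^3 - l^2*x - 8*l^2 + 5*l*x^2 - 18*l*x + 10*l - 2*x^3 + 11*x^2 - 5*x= -2*l^3 - 6*l^2 + 8*l - 2*x^3 + x^2*(5*l + 9) + x*(-l^2 - 15*l - 4)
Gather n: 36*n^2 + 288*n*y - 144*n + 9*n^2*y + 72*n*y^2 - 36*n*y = n^2*(9*y + 36) + n*(72*y^2 + 252*y - 144)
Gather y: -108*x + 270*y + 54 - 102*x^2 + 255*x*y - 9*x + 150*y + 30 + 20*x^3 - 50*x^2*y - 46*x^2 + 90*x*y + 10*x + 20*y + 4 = 20*x^3 - 148*x^2 - 107*x + y*(-50*x^2 + 345*x + 440) + 88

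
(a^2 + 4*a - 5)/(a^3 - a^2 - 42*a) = (-a^2 - 4*a + 5)/(a*(-a^2 + a + 42))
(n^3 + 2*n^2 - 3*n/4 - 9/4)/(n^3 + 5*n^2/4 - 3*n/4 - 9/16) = 4*(2*n^2 + n - 3)/(8*n^2 - 2*n - 3)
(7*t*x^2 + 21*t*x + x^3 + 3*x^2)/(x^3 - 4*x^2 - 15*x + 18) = x*(7*t + x)/(x^2 - 7*x + 6)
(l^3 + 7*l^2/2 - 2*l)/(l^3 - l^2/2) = (l + 4)/l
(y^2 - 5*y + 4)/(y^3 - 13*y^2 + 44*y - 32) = 1/(y - 8)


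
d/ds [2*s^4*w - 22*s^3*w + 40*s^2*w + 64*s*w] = 2*w*(4*s^3 - 33*s^2 + 40*s + 32)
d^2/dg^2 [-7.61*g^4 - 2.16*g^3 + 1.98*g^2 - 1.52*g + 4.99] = -91.32*g^2 - 12.96*g + 3.96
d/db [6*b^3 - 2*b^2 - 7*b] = 18*b^2 - 4*b - 7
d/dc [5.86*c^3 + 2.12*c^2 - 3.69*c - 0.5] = 17.58*c^2 + 4.24*c - 3.69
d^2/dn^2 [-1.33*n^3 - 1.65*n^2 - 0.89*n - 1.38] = -7.98*n - 3.3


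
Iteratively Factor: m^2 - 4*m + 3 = (m - 1)*(m - 3)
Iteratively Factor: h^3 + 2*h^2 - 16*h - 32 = (h - 4)*(h^2 + 6*h + 8) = (h - 4)*(h + 2)*(h + 4)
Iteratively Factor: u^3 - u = (u)*(u^2 - 1) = u*(u - 1)*(u + 1)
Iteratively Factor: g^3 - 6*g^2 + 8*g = (g)*(g^2 - 6*g + 8) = g*(g - 2)*(g - 4)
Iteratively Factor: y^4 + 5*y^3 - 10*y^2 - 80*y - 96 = (y + 3)*(y^3 + 2*y^2 - 16*y - 32) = (y - 4)*(y + 3)*(y^2 + 6*y + 8) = (y - 4)*(y + 2)*(y + 3)*(y + 4)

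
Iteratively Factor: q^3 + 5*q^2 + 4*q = (q + 4)*(q^2 + q) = (q + 1)*(q + 4)*(q)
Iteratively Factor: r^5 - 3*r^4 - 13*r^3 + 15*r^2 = (r - 5)*(r^4 + 2*r^3 - 3*r^2) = (r - 5)*(r - 1)*(r^3 + 3*r^2) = r*(r - 5)*(r - 1)*(r^2 + 3*r) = r*(r - 5)*(r - 1)*(r + 3)*(r)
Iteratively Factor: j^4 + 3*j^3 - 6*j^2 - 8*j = (j + 1)*(j^3 + 2*j^2 - 8*j) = (j + 1)*(j + 4)*(j^2 - 2*j) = j*(j + 1)*(j + 4)*(j - 2)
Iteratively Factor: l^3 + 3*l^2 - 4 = (l + 2)*(l^2 + l - 2) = (l - 1)*(l + 2)*(l + 2)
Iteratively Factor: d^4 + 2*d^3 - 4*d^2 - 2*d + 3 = (d - 1)*(d^3 + 3*d^2 - d - 3) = (d - 1)*(d + 3)*(d^2 - 1) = (d - 1)^2*(d + 3)*(d + 1)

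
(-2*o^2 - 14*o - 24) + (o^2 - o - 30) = -o^2 - 15*o - 54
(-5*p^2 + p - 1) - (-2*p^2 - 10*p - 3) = -3*p^2 + 11*p + 2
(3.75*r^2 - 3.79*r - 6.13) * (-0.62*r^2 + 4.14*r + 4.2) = -2.325*r^4 + 17.8748*r^3 + 3.86*r^2 - 41.2962*r - 25.746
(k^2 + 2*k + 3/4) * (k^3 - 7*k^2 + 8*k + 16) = k^5 - 5*k^4 - 21*k^3/4 + 107*k^2/4 + 38*k + 12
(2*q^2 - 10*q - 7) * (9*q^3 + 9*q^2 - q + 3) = 18*q^5 - 72*q^4 - 155*q^3 - 47*q^2 - 23*q - 21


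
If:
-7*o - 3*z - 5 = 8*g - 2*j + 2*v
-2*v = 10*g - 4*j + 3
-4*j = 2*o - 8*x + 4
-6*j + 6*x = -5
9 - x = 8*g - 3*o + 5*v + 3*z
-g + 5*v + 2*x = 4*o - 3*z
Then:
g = 229/168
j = 69/56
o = -241/84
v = -983/168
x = 67/168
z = 1541/252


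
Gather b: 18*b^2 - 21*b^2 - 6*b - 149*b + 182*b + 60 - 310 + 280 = -3*b^2 + 27*b + 30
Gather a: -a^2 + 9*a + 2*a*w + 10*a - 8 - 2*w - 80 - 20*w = -a^2 + a*(2*w + 19) - 22*w - 88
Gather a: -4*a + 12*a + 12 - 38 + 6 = 8*a - 20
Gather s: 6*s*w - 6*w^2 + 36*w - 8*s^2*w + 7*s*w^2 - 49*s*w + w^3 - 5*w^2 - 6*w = -8*s^2*w + s*(7*w^2 - 43*w) + w^3 - 11*w^2 + 30*w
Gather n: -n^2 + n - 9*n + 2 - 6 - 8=-n^2 - 8*n - 12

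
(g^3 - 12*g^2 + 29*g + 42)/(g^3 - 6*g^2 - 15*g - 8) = (g^2 - 13*g + 42)/(g^2 - 7*g - 8)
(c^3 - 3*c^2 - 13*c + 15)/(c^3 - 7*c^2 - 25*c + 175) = (c^2 + 2*c - 3)/(c^2 - 2*c - 35)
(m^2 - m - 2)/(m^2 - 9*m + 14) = (m + 1)/(m - 7)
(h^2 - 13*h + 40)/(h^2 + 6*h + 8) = (h^2 - 13*h + 40)/(h^2 + 6*h + 8)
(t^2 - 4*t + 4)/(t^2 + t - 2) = (t^2 - 4*t + 4)/(t^2 + t - 2)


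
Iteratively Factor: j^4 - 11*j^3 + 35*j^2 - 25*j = (j - 5)*(j^3 - 6*j^2 + 5*j) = (j - 5)^2*(j^2 - j) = (j - 5)^2*(j - 1)*(j)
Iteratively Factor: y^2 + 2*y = (y + 2)*(y)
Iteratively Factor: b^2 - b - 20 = (b + 4)*(b - 5)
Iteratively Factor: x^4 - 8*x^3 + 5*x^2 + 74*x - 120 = (x + 3)*(x^3 - 11*x^2 + 38*x - 40) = (x - 4)*(x + 3)*(x^2 - 7*x + 10) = (x - 5)*(x - 4)*(x + 3)*(x - 2)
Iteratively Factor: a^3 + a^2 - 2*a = (a - 1)*(a^2 + 2*a) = (a - 1)*(a + 2)*(a)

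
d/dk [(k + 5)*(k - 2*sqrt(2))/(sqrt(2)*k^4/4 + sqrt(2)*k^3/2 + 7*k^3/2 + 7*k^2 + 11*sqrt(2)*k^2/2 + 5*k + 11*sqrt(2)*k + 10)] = 4*(-2*(k + 5)*(k - 2*sqrt(2))*(2*sqrt(2)*k^3 + 3*sqrt(2)*k^2 + 21*k^2 + 28*k + 22*sqrt(2)*k + 10 + 22*sqrt(2)) + (2*k - 2*sqrt(2) + 5)*(sqrt(2)*k^4 + 2*sqrt(2)*k^3 + 14*k^3 + 28*k^2 + 22*sqrt(2)*k^2 + 20*k + 44*sqrt(2)*k + 40))/(sqrt(2)*k^4 + 2*sqrt(2)*k^3 + 14*k^3 + 28*k^2 + 22*sqrt(2)*k^2 + 20*k + 44*sqrt(2)*k + 40)^2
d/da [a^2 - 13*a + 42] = 2*a - 13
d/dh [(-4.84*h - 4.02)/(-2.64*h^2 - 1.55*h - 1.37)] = (-12.7776*h^2 - 21.2256*h + 0.399800000000001)/(6.9696*h^4 + 8.184*h^3 + 9.6361*h^2 + 4.247*h + 1.8769)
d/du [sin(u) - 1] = cos(u)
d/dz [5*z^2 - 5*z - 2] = 10*z - 5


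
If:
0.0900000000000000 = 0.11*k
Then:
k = 0.82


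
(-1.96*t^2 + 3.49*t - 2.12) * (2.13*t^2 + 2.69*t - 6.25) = -4.1748*t^4 + 2.1613*t^3 + 17.1225*t^2 - 27.5153*t + 13.25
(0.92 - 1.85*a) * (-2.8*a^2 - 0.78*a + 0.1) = 5.18*a^3 - 1.133*a^2 - 0.9026*a + 0.092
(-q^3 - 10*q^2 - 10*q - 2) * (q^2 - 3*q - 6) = -q^5 - 7*q^4 + 26*q^3 + 88*q^2 + 66*q + 12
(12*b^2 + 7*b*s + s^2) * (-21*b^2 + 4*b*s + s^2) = -252*b^4 - 99*b^3*s + 19*b^2*s^2 + 11*b*s^3 + s^4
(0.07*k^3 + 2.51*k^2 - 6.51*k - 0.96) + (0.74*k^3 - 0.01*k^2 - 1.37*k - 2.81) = 0.81*k^3 + 2.5*k^2 - 7.88*k - 3.77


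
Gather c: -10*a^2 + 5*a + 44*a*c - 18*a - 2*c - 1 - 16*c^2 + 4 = -10*a^2 - 13*a - 16*c^2 + c*(44*a - 2) + 3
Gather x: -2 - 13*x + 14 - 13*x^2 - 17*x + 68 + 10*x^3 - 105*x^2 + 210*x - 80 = 10*x^3 - 118*x^2 + 180*x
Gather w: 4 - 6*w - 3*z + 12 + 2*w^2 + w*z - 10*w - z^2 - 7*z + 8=2*w^2 + w*(z - 16) - z^2 - 10*z + 24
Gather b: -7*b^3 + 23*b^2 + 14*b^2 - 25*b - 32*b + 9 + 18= -7*b^3 + 37*b^2 - 57*b + 27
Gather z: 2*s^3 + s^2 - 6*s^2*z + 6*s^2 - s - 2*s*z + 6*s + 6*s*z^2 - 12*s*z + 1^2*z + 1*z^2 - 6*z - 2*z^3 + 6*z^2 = 2*s^3 + 7*s^2 + 5*s - 2*z^3 + z^2*(6*s + 7) + z*(-6*s^2 - 14*s - 5)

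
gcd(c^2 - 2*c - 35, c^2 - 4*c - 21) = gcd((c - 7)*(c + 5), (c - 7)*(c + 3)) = c - 7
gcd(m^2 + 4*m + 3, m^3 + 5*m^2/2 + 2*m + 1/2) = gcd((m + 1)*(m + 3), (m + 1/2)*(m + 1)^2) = m + 1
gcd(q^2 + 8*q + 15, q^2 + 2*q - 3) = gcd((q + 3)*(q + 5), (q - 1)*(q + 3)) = q + 3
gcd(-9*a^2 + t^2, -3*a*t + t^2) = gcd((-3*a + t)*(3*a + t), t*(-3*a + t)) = -3*a + t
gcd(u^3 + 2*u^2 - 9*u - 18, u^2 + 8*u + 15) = u + 3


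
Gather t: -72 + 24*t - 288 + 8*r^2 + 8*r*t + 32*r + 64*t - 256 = 8*r^2 + 32*r + t*(8*r + 88) - 616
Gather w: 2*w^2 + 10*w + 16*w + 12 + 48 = 2*w^2 + 26*w + 60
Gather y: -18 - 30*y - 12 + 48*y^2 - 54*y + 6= 48*y^2 - 84*y - 24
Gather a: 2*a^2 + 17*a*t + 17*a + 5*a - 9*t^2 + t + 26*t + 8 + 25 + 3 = 2*a^2 + a*(17*t + 22) - 9*t^2 + 27*t + 36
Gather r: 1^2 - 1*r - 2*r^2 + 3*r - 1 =-2*r^2 + 2*r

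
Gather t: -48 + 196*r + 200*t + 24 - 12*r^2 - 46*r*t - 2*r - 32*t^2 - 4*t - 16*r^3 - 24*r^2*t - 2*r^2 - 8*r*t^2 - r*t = -16*r^3 - 14*r^2 + 194*r + t^2*(-8*r - 32) + t*(-24*r^2 - 47*r + 196) - 24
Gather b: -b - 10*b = -11*b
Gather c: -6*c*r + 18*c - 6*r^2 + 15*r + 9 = c*(18 - 6*r) - 6*r^2 + 15*r + 9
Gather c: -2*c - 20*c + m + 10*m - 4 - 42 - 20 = -22*c + 11*m - 66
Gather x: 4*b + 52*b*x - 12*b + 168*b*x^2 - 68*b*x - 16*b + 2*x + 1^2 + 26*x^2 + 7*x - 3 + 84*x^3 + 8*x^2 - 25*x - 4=-24*b + 84*x^3 + x^2*(168*b + 34) + x*(-16*b - 16) - 6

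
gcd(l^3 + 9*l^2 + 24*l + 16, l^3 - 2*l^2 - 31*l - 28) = l^2 + 5*l + 4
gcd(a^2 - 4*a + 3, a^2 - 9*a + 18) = a - 3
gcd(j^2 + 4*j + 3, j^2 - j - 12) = j + 3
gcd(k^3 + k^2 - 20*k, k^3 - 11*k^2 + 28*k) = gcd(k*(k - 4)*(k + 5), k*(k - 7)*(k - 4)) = k^2 - 4*k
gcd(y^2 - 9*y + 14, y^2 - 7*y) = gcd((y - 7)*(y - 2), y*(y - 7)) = y - 7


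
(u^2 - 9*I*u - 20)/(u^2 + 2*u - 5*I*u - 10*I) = (u - 4*I)/(u + 2)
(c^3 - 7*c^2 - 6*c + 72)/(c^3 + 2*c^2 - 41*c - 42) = (c^2 - c - 12)/(c^2 + 8*c + 7)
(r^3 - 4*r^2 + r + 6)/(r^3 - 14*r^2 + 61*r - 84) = (r^2 - r - 2)/(r^2 - 11*r + 28)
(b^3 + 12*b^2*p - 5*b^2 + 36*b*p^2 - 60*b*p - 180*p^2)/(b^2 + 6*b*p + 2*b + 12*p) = (b^2 + 6*b*p - 5*b - 30*p)/(b + 2)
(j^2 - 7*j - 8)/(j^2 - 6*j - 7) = (j - 8)/(j - 7)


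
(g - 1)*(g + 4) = g^2 + 3*g - 4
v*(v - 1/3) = v^2 - v/3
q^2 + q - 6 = (q - 2)*(q + 3)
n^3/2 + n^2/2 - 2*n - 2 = (n/2 + 1/2)*(n - 2)*(n + 2)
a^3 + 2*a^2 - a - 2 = (a - 1)*(a + 1)*(a + 2)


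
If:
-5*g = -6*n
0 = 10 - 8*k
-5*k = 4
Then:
No Solution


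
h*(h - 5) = h^2 - 5*h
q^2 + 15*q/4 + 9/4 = (q + 3/4)*(q + 3)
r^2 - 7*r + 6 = (r - 6)*(r - 1)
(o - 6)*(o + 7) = o^2 + o - 42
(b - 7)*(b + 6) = b^2 - b - 42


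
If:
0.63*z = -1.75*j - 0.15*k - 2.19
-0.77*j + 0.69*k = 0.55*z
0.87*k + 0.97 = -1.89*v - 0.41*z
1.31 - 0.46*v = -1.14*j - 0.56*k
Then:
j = 3.15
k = -5.24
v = 4.28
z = -10.98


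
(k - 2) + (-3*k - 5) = -2*k - 7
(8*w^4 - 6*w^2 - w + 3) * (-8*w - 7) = -64*w^5 - 56*w^4 + 48*w^3 + 50*w^2 - 17*w - 21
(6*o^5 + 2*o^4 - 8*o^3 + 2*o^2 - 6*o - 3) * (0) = 0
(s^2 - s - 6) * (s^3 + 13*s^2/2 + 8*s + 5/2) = s^5 + 11*s^4/2 - 9*s^3/2 - 89*s^2/2 - 101*s/2 - 15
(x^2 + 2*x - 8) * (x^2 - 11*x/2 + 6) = x^4 - 7*x^3/2 - 13*x^2 + 56*x - 48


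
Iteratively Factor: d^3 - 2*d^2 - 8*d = (d)*(d^2 - 2*d - 8) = d*(d - 4)*(d + 2)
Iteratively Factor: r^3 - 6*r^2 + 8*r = (r - 2)*(r^2 - 4*r) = (r - 4)*(r - 2)*(r)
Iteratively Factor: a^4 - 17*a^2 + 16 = (a - 4)*(a^3 + 4*a^2 - a - 4) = (a - 4)*(a - 1)*(a^2 + 5*a + 4) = (a - 4)*(a - 1)*(a + 1)*(a + 4)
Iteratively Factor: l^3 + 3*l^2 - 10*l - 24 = (l + 4)*(l^2 - l - 6) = (l - 3)*(l + 4)*(l + 2)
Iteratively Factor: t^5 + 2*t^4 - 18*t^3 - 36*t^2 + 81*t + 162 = (t + 3)*(t^4 - t^3 - 15*t^2 + 9*t + 54) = (t - 3)*(t + 3)*(t^3 + 2*t^2 - 9*t - 18) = (t - 3)*(t + 2)*(t + 3)*(t^2 - 9) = (t - 3)*(t + 2)*(t + 3)^2*(t - 3)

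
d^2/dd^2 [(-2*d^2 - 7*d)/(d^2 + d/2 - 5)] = 24*(-4*d^3 - 20*d^2 - 70*d - 45)/(8*d^6 + 12*d^5 - 114*d^4 - 119*d^3 + 570*d^2 + 300*d - 1000)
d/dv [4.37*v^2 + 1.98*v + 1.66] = 8.74*v + 1.98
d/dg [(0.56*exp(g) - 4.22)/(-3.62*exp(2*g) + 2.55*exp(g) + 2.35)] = (2.0272*exp(2*g) - 30.5528*exp(g) + 12.077)*exp(g)/(13.1044*exp(4*g) - 18.462*exp(3*g) - 10.5115*exp(2*g) + 11.985*exp(g) + 5.5225)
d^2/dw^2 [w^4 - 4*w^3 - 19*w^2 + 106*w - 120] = 12*w^2 - 24*w - 38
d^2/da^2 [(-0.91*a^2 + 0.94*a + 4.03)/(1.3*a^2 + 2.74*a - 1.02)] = (9.66004*a^3 + 33.62424*a^2 + 93.6078*a + 74.559512)/(2.197*a^6 + 13.8918*a^5 + 24.10824*a^4 - 1.228616*a^3 - 18.915696*a^2 + 8.552088*a - 1.061208)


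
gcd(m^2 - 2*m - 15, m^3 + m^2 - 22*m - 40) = m - 5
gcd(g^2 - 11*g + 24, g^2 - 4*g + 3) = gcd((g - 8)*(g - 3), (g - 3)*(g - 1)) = g - 3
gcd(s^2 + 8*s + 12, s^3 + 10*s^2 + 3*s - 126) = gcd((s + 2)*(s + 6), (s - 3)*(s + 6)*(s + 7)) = s + 6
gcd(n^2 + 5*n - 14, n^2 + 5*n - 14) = n^2 + 5*n - 14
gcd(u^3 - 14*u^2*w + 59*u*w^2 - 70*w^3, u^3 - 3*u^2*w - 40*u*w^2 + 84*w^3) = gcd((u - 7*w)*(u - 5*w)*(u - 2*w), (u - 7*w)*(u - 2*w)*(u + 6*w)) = u^2 - 9*u*w + 14*w^2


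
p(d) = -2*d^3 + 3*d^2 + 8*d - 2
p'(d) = -6*d^2 + 6*d + 8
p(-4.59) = 217.89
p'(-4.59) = -145.95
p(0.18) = -0.47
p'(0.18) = 8.89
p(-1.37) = -2.19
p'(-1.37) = -11.48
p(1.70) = 10.44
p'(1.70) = 0.86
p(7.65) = -660.63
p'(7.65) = -297.24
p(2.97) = -4.17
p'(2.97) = -27.11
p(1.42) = 9.68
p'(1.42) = 4.42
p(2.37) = 7.19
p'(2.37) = -11.48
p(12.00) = -2930.00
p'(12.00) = -784.00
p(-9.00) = 1627.00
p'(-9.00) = -532.00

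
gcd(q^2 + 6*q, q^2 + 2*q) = q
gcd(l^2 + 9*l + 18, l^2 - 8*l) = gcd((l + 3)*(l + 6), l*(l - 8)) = 1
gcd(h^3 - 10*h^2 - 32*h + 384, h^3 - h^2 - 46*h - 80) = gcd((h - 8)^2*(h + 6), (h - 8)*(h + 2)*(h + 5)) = h - 8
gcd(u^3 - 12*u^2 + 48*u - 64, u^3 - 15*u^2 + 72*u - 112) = u^2 - 8*u + 16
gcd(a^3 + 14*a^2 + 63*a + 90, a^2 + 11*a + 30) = a^2 + 11*a + 30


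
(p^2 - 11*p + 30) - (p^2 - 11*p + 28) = 2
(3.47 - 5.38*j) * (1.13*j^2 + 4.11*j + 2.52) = -6.0794*j^3 - 18.1907*j^2 + 0.704100000000002*j + 8.7444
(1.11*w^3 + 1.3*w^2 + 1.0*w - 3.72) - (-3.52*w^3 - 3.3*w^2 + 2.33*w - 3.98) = 4.63*w^3 + 4.6*w^2 - 1.33*w + 0.26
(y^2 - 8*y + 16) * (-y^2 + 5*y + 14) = -y^4 + 13*y^3 - 42*y^2 - 32*y + 224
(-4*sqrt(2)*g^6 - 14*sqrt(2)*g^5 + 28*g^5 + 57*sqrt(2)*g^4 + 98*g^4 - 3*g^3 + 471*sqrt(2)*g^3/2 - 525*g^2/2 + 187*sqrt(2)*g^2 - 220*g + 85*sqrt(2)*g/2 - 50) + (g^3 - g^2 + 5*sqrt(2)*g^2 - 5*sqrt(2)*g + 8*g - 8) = -4*sqrt(2)*g^6 - 14*sqrt(2)*g^5 + 28*g^5 + 57*sqrt(2)*g^4 + 98*g^4 - 2*g^3 + 471*sqrt(2)*g^3/2 - 527*g^2/2 + 192*sqrt(2)*g^2 - 212*g + 75*sqrt(2)*g/2 - 58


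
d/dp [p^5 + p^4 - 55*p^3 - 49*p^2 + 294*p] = 5*p^4 + 4*p^3 - 165*p^2 - 98*p + 294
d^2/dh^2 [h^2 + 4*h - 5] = 2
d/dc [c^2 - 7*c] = 2*c - 7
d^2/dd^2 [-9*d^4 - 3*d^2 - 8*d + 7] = -108*d^2 - 6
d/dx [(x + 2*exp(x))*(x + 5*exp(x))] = 7*x*exp(x) + 2*x + 20*exp(2*x) + 7*exp(x)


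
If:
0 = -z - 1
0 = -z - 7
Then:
No Solution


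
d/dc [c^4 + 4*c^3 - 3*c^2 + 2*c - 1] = 4*c^3 + 12*c^2 - 6*c + 2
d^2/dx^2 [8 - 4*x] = 0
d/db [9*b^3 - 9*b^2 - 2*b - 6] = 27*b^2 - 18*b - 2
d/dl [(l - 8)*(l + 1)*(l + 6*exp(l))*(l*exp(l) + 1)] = (l - 8)*(l + 1)^2*(l + 6*exp(l))*exp(l) + (l - 8)*(l + 1)*(l*exp(l) + 1)*(6*exp(l) + 1) + (l - 8)*(l + 6*exp(l))*(l*exp(l) + 1) + (l + 1)*(l + 6*exp(l))*(l*exp(l) + 1)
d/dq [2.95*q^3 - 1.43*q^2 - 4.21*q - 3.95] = 8.85*q^2 - 2.86*q - 4.21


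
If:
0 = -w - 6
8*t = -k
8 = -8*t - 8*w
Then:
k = -40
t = 5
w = -6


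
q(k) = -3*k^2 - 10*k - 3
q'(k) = -6*k - 10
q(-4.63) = -21.01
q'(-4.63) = 17.78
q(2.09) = -37.00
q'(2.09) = -22.54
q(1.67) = -28.07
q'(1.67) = -20.02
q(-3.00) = 0.00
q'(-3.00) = 8.00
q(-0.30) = -0.27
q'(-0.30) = -8.20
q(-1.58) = 5.31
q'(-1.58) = -0.52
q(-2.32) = 4.05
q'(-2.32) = 3.92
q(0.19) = -5.01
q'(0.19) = -11.14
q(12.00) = -555.00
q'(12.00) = -82.00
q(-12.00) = -315.00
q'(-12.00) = 62.00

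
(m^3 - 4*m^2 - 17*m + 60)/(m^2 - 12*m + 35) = (m^2 + m - 12)/(m - 7)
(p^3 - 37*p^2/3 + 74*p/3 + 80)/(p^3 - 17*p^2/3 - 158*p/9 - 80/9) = 3*(p - 6)/(3*p + 2)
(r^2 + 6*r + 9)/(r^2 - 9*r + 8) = (r^2 + 6*r + 9)/(r^2 - 9*r + 8)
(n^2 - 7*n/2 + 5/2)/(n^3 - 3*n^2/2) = (2*n^2 - 7*n + 5)/(n^2*(2*n - 3))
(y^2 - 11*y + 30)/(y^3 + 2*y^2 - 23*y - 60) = (y - 6)/(y^2 + 7*y + 12)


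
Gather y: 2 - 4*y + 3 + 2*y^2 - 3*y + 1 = 2*y^2 - 7*y + 6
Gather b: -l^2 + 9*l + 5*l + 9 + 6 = -l^2 + 14*l + 15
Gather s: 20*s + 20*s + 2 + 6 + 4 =40*s + 12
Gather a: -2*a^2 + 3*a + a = -2*a^2 + 4*a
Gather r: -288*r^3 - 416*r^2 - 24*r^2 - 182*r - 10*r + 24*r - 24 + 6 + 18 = -288*r^3 - 440*r^2 - 168*r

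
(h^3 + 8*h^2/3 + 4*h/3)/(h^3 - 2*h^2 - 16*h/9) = 3*(h + 2)/(3*h - 8)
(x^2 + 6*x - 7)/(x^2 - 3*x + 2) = (x + 7)/(x - 2)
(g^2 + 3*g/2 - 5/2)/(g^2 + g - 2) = (g + 5/2)/(g + 2)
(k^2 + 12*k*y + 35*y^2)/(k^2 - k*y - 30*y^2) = (-k - 7*y)/(-k + 6*y)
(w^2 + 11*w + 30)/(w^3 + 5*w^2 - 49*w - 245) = (w + 6)/(w^2 - 49)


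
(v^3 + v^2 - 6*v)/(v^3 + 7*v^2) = (v^2 + v - 6)/(v*(v + 7))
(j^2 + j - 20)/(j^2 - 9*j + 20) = (j + 5)/(j - 5)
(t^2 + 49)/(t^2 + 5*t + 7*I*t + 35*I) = (t - 7*I)/(t + 5)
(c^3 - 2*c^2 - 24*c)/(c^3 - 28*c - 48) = c/(c + 2)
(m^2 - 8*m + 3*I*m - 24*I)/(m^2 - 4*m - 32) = (m + 3*I)/(m + 4)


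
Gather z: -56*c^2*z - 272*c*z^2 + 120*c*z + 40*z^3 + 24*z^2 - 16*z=40*z^3 + z^2*(24 - 272*c) + z*(-56*c^2 + 120*c - 16)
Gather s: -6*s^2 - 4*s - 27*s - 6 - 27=-6*s^2 - 31*s - 33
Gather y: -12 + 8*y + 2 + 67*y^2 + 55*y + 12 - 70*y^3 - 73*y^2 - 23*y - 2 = -70*y^3 - 6*y^2 + 40*y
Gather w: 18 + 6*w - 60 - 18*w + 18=-12*w - 24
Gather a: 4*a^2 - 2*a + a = 4*a^2 - a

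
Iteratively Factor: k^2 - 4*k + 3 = (k - 3)*(k - 1)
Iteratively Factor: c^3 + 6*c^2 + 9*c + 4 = (c + 1)*(c^2 + 5*c + 4) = (c + 1)^2*(c + 4)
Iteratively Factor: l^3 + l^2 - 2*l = (l)*(l^2 + l - 2) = l*(l - 1)*(l + 2)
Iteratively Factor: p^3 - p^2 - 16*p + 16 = (p - 1)*(p^2 - 16) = (p - 1)*(p + 4)*(p - 4)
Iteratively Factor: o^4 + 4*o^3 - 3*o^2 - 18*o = (o)*(o^3 + 4*o^2 - 3*o - 18) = o*(o + 3)*(o^2 + o - 6) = o*(o - 2)*(o + 3)*(o + 3)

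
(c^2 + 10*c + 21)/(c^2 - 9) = (c + 7)/(c - 3)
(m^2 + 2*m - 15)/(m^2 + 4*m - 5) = (m - 3)/(m - 1)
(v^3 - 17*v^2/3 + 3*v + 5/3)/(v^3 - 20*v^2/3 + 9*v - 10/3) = (3*v + 1)/(3*v - 2)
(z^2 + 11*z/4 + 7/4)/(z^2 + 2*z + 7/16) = 4*(z + 1)/(4*z + 1)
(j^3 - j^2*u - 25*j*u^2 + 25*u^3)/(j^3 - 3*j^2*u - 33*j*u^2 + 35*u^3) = (-j + 5*u)/(-j + 7*u)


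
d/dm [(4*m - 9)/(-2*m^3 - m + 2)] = (-8*m^3 - 4*m + (4*m - 9)*(6*m^2 + 1) + 8)/(2*m^3 + m - 2)^2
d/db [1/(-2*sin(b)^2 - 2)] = 2*sin(2*b)/(3 - cos(2*b))^2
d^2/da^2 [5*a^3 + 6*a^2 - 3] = 30*a + 12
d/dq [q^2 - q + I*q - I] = 2*q - 1 + I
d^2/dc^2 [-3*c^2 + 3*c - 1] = -6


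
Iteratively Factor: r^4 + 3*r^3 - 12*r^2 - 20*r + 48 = (r + 3)*(r^3 - 12*r + 16) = (r - 2)*(r + 3)*(r^2 + 2*r - 8) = (r - 2)^2*(r + 3)*(r + 4)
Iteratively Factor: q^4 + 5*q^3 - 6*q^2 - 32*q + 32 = (q + 4)*(q^3 + q^2 - 10*q + 8) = (q - 1)*(q + 4)*(q^2 + 2*q - 8) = (q - 1)*(q + 4)^2*(q - 2)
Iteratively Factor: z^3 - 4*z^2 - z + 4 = (z - 4)*(z^2 - 1) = (z - 4)*(z - 1)*(z + 1)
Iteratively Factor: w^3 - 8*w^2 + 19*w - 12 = (w - 1)*(w^2 - 7*w + 12) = (w - 3)*(w - 1)*(w - 4)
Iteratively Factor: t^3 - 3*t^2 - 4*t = (t + 1)*(t^2 - 4*t) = (t - 4)*(t + 1)*(t)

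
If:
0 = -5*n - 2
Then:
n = -2/5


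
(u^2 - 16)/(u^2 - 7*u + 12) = (u + 4)/(u - 3)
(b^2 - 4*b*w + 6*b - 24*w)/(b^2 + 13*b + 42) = (b - 4*w)/(b + 7)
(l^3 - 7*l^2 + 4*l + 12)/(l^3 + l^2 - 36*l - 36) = (l - 2)/(l + 6)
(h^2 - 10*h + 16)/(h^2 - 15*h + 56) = (h - 2)/(h - 7)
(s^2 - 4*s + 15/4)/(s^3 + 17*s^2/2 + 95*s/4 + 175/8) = 2*(4*s^2 - 16*s + 15)/(8*s^3 + 68*s^2 + 190*s + 175)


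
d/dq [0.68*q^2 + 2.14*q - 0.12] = 1.36*q + 2.14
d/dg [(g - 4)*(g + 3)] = 2*g - 1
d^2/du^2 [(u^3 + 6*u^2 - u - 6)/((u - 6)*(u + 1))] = 120/(u^3 - 18*u^2 + 108*u - 216)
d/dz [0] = 0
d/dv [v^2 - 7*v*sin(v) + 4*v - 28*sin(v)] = -7*v*cos(v) + 2*v - 7*sin(v) - 28*cos(v) + 4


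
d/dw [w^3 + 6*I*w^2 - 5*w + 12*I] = 3*w^2 + 12*I*w - 5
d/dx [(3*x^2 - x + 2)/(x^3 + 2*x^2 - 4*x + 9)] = (-3*x^4 + 2*x^3 - 16*x^2 + 46*x - 1)/(x^6 + 4*x^5 - 4*x^4 + 2*x^3 + 52*x^2 - 72*x + 81)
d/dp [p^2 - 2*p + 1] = 2*p - 2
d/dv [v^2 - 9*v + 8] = 2*v - 9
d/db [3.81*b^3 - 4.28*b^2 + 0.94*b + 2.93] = 11.43*b^2 - 8.56*b + 0.94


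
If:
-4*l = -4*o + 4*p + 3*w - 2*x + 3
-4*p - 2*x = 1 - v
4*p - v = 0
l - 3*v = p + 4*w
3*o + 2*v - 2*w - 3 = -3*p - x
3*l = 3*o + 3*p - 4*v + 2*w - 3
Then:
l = 381/2782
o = 15/13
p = 17/2782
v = 34/1391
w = 20/1391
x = -1/2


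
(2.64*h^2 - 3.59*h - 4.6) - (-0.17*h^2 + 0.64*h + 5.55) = 2.81*h^2 - 4.23*h - 10.15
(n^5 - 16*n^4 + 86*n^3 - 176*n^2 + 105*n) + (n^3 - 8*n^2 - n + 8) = n^5 - 16*n^4 + 87*n^3 - 184*n^2 + 104*n + 8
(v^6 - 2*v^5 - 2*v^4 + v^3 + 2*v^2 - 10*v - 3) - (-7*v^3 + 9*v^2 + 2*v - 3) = v^6 - 2*v^5 - 2*v^4 + 8*v^3 - 7*v^2 - 12*v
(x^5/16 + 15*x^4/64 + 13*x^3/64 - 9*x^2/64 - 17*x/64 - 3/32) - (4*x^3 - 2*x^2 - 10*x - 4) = x^5/16 + 15*x^4/64 - 243*x^3/64 + 119*x^2/64 + 623*x/64 + 125/32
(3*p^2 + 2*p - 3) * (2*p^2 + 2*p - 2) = 6*p^4 + 10*p^3 - 8*p^2 - 10*p + 6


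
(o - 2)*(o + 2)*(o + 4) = o^3 + 4*o^2 - 4*o - 16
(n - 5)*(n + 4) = n^2 - n - 20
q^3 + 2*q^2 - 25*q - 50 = (q - 5)*(q + 2)*(q + 5)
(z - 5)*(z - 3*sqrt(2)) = z^2 - 5*z - 3*sqrt(2)*z + 15*sqrt(2)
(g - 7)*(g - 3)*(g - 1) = g^3 - 11*g^2 + 31*g - 21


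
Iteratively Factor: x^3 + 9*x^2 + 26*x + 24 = (x + 4)*(x^2 + 5*x + 6) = (x + 3)*(x + 4)*(x + 2)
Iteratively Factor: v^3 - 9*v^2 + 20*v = (v)*(v^2 - 9*v + 20) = v*(v - 4)*(v - 5)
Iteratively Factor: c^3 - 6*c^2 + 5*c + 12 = (c - 3)*(c^2 - 3*c - 4) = (c - 3)*(c + 1)*(c - 4)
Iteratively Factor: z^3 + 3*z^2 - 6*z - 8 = (z + 4)*(z^2 - z - 2) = (z + 1)*(z + 4)*(z - 2)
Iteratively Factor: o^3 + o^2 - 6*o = (o)*(o^2 + o - 6) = o*(o + 3)*(o - 2)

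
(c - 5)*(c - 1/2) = c^2 - 11*c/2 + 5/2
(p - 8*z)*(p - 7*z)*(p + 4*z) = p^3 - 11*p^2*z - 4*p*z^2 + 224*z^3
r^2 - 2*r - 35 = (r - 7)*(r + 5)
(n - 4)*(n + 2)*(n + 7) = n^3 + 5*n^2 - 22*n - 56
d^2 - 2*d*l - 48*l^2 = (d - 8*l)*(d + 6*l)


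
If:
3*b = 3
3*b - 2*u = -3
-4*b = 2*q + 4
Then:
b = 1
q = -4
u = 3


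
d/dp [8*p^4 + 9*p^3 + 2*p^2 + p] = 32*p^3 + 27*p^2 + 4*p + 1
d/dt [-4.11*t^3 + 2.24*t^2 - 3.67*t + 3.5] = -12.33*t^2 + 4.48*t - 3.67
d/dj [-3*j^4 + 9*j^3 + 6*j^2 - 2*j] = -12*j^3 + 27*j^2 + 12*j - 2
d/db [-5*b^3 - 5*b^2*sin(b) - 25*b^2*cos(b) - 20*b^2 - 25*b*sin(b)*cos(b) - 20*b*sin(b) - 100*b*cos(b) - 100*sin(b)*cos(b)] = 25*b^2*sin(b) - 5*b^2*cos(b) - 15*b^2 + 90*b*sin(b) - 70*b*cos(b) - 25*b*cos(2*b) - 40*b - 20*sin(b) - 25*sin(2*b)/2 - 100*cos(b) - 100*cos(2*b)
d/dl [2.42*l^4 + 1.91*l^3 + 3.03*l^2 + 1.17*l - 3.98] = 9.68*l^3 + 5.73*l^2 + 6.06*l + 1.17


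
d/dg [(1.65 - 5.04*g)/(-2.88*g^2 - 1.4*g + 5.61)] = (-14.5152*g^2 + 9.504*g - 25.9644)/(8.2944*g^4 + 8.064*g^3 - 30.3536*g^2 - 15.708*g + 31.4721)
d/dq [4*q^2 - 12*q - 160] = 8*q - 12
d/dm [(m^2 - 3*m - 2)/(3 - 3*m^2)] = (-m^2 - 2*m/3 - 1)/(m^4 - 2*m^2 + 1)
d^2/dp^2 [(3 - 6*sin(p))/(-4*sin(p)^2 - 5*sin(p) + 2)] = 3*(-32*sin(p)^5 + 104*sin(p)^4 + 28*sin(p)^3 - 59*sin(p)^2 - 22*sin(p) - 26)/(5*sin(p) - 2*cos(2*p))^3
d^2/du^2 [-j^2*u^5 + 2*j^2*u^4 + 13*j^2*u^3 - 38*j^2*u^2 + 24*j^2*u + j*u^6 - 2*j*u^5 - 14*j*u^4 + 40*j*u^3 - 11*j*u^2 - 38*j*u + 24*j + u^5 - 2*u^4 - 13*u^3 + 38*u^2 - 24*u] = -20*j^2*u^3 + 24*j^2*u^2 + 78*j^2*u - 76*j^2 + 30*j*u^4 - 40*j*u^3 - 168*j*u^2 + 240*j*u - 22*j + 20*u^3 - 24*u^2 - 78*u + 76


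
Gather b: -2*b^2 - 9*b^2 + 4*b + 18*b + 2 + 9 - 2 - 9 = -11*b^2 + 22*b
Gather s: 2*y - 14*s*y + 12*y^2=-14*s*y + 12*y^2 + 2*y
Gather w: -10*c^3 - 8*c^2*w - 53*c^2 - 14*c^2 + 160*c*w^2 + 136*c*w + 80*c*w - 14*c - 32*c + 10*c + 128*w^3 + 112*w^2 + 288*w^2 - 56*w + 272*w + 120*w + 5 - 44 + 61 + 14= -10*c^3 - 67*c^2 - 36*c + 128*w^3 + w^2*(160*c + 400) + w*(-8*c^2 + 216*c + 336) + 36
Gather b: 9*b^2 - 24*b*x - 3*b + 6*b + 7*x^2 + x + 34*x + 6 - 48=9*b^2 + b*(3 - 24*x) + 7*x^2 + 35*x - 42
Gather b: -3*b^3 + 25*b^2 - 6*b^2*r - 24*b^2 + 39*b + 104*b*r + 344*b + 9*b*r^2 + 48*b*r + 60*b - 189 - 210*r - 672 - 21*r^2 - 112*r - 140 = -3*b^3 + b^2*(1 - 6*r) + b*(9*r^2 + 152*r + 443) - 21*r^2 - 322*r - 1001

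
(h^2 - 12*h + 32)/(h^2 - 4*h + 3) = (h^2 - 12*h + 32)/(h^2 - 4*h + 3)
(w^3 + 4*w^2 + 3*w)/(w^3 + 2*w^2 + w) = (w + 3)/(w + 1)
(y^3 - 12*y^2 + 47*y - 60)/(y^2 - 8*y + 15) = y - 4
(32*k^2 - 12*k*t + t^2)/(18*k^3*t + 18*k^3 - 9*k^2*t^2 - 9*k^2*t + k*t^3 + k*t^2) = (32*k^2 - 12*k*t + t^2)/(k*(18*k^2*t + 18*k^2 - 9*k*t^2 - 9*k*t + t^3 + t^2))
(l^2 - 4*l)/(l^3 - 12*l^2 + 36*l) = (l - 4)/(l^2 - 12*l + 36)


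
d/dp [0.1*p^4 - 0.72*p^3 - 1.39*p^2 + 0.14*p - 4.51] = 0.4*p^3 - 2.16*p^2 - 2.78*p + 0.14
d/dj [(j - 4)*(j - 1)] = 2*j - 5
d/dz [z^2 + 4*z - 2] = 2*z + 4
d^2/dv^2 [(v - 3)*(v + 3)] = 2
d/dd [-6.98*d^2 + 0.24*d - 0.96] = 0.24 - 13.96*d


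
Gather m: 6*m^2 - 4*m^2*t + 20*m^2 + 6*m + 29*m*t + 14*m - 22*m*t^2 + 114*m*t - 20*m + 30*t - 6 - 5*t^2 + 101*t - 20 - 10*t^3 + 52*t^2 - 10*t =m^2*(26 - 4*t) + m*(-22*t^2 + 143*t) - 10*t^3 + 47*t^2 + 121*t - 26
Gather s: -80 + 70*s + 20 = 70*s - 60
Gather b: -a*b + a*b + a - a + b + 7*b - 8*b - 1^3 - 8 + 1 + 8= 0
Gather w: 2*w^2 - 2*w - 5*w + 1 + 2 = 2*w^2 - 7*w + 3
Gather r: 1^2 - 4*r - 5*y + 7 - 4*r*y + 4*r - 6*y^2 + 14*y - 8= -4*r*y - 6*y^2 + 9*y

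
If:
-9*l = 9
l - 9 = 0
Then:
No Solution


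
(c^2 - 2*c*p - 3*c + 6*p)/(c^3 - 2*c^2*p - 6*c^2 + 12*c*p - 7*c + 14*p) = (c - 3)/(c^2 - 6*c - 7)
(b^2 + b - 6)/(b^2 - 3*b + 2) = (b + 3)/(b - 1)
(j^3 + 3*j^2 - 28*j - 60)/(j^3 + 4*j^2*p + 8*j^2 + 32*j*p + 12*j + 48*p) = (j - 5)/(j + 4*p)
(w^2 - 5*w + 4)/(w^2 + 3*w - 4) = (w - 4)/(w + 4)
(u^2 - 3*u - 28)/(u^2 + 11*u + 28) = (u - 7)/(u + 7)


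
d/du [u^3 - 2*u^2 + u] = 3*u^2 - 4*u + 1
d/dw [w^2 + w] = 2*w + 1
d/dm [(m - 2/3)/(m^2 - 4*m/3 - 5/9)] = 9*(9*m^2 - 12*m - 2*(3*m - 2)^2 - 5)/(-9*m^2 + 12*m + 5)^2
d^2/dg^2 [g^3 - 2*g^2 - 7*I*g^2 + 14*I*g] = 6*g - 4 - 14*I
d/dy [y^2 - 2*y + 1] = 2*y - 2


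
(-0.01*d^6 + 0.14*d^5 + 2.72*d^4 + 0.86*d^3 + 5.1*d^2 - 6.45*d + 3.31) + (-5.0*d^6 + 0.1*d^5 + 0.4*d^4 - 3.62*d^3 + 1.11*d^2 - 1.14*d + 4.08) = -5.01*d^6 + 0.24*d^5 + 3.12*d^4 - 2.76*d^3 + 6.21*d^2 - 7.59*d + 7.39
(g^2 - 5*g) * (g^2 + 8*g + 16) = g^4 + 3*g^3 - 24*g^2 - 80*g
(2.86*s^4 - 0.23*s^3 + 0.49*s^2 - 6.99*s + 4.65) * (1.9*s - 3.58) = 5.434*s^5 - 10.6758*s^4 + 1.7544*s^3 - 15.0352*s^2 + 33.8592*s - 16.647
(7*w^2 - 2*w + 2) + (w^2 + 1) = 8*w^2 - 2*w + 3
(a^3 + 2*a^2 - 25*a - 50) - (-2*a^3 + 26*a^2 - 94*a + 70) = 3*a^3 - 24*a^2 + 69*a - 120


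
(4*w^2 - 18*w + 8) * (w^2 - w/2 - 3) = 4*w^4 - 20*w^3 + 5*w^2 + 50*w - 24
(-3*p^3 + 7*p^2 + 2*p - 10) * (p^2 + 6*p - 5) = -3*p^5 - 11*p^4 + 59*p^3 - 33*p^2 - 70*p + 50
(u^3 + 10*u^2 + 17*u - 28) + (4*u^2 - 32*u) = u^3 + 14*u^2 - 15*u - 28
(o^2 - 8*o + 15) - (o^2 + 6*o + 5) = 10 - 14*o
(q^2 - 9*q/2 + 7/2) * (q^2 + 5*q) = q^4 + q^3/2 - 19*q^2 + 35*q/2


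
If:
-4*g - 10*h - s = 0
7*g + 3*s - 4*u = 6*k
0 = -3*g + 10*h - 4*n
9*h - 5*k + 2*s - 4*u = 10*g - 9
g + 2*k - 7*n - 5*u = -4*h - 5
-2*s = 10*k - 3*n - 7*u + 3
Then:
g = 3750/29581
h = -11957/29581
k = 9704/29581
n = -32705/29581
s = 104570/29581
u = 70434/29581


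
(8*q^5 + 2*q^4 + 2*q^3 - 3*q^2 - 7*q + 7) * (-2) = -16*q^5 - 4*q^4 - 4*q^3 + 6*q^2 + 14*q - 14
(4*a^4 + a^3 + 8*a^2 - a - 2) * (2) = 8*a^4 + 2*a^3 + 16*a^2 - 2*a - 4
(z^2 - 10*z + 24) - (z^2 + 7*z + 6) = 18 - 17*z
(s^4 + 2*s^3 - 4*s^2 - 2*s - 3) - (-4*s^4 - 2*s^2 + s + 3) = 5*s^4 + 2*s^3 - 2*s^2 - 3*s - 6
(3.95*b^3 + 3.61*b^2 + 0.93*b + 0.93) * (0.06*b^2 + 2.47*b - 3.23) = 0.237*b^5 + 9.9731*b^4 - 3.786*b^3 - 9.3074*b^2 - 0.7068*b - 3.0039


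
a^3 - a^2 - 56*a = a*(a - 8)*(a + 7)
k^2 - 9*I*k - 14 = (k - 7*I)*(k - 2*I)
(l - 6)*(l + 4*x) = l^2 + 4*l*x - 6*l - 24*x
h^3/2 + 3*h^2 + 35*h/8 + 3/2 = (h/2 + 1/4)*(h + 3/2)*(h + 4)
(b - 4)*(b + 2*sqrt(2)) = b^2 - 4*b + 2*sqrt(2)*b - 8*sqrt(2)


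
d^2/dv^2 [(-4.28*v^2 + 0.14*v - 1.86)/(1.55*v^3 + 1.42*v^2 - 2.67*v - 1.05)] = (-20.5654*v^6 + 2.01810000000003*v^5 - 158.05164*v^4 - 193.752572*v^3 - 11.872044*v^2 + 25.401564*v - 42.288408)/(3.723875*v^9 + 10.23465*v^8 - 9.867765*v^7 - 39.964607*v^6 + 3.131721*v^5 + 50.090004*v^4 + 9.978282*v^3 - 17.759385*v^2 - 8.831025*v - 1.157625)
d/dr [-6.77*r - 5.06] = -6.77000000000000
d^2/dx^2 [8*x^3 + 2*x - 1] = 48*x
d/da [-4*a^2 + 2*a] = 2 - 8*a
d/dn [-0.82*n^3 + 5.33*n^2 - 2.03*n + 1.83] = -2.46*n^2 + 10.66*n - 2.03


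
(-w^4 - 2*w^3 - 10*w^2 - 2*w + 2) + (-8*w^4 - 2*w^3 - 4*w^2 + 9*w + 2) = -9*w^4 - 4*w^3 - 14*w^2 + 7*w + 4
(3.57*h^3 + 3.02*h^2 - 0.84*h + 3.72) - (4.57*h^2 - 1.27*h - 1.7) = 3.57*h^3 - 1.55*h^2 + 0.43*h + 5.42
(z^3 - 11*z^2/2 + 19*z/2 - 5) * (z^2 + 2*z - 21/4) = z^5 - 7*z^4/2 - 27*z^3/4 + 343*z^2/8 - 479*z/8 + 105/4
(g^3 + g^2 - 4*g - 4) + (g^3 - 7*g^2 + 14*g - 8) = 2*g^3 - 6*g^2 + 10*g - 12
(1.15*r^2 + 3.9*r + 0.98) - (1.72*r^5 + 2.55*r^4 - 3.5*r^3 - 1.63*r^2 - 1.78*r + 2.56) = -1.72*r^5 - 2.55*r^4 + 3.5*r^3 + 2.78*r^2 + 5.68*r - 1.58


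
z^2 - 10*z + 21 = (z - 7)*(z - 3)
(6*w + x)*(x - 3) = 6*w*x - 18*w + x^2 - 3*x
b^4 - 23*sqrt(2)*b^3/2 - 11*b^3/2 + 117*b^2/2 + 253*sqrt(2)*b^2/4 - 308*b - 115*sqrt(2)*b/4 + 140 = (b - 5)*(b - 1/2)*(b - 8*sqrt(2))*(b - 7*sqrt(2)/2)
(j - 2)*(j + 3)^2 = j^3 + 4*j^2 - 3*j - 18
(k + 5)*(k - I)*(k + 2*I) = k^3 + 5*k^2 + I*k^2 + 2*k + 5*I*k + 10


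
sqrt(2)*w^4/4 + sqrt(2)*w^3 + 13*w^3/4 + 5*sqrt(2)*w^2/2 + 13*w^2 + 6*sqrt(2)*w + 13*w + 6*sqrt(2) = (w/2 + 1)*(w + 2)*(w + 6*sqrt(2))*(sqrt(2)*w/2 + 1/2)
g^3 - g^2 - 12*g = g*(g - 4)*(g + 3)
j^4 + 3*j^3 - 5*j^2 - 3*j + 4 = (j - 1)^2*(j + 1)*(j + 4)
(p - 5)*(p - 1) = p^2 - 6*p + 5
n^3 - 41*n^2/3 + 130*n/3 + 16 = (n - 8)*(n - 6)*(n + 1/3)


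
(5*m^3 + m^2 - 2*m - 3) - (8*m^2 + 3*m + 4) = 5*m^3 - 7*m^2 - 5*m - 7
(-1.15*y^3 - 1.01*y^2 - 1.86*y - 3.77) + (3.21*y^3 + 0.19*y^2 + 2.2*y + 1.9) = 2.06*y^3 - 0.82*y^2 + 0.34*y - 1.87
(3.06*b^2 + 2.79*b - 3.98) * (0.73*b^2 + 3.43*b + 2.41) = 2.2338*b^4 + 12.5325*b^3 + 14.0389*b^2 - 6.9275*b - 9.5918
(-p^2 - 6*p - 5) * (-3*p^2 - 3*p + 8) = 3*p^4 + 21*p^3 + 25*p^2 - 33*p - 40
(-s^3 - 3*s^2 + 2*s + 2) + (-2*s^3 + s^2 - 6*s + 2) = -3*s^3 - 2*s^2 - 4*s + 4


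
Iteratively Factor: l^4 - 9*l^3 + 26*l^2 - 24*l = (l - 2)*(l^3 - 7*l^2 + 12*l) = l*(l - 2)*(l^2 - 7*l + 12) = l*(l - 4)*(l - 2)*(l - 3)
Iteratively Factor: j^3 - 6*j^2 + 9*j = (j - 3)*(j^2 - 3*j) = j*(j - 3)*(j - 3)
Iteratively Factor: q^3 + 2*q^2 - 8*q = (q - 2)*(q^2 + 4*q) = q*(q - 2)*(q + 4)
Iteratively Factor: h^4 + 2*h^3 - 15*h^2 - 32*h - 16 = (h + 1)*(h^3 + h^2 - 16*h - 16) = (h + 1)^2*(h^2 - 16) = (h - 4)*(h + 1)^2*(h + 4)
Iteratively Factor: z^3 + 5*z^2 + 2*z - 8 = (z - 1)*(z^2 + 6*z + 8) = (z - 1)*(z + 2)*(z + 4)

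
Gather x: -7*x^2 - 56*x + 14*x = -7*x^2 - 42*x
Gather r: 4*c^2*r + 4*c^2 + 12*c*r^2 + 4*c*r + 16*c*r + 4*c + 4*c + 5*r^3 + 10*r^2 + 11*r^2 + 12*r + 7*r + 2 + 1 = 4*c^2 + 8*c + 5*r^3 + r^2*(12*c + 21) + r*(4*c^2 + 20*c + 19) + 3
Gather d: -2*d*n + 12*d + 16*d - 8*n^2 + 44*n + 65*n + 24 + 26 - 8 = d*(28 - 2*n) - 8*n^2 + 109*n + 42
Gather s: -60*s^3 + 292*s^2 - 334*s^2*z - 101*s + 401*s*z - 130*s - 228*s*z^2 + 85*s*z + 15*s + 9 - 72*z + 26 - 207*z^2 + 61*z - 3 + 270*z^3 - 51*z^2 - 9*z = -60*s^3 + s^2*(292 - 334*z) + s*(-228*z^2 + 486*z - 216) + 270*z^3 - 258*z^2 - 20*z + 32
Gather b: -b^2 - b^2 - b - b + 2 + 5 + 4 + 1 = -2*b^2 - 2*b + 12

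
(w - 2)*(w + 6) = w^2 + 4*w - 12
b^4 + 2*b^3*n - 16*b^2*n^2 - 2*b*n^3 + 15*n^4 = (b - 3*n)*(b - n)*(b + n)*(b + 5*n)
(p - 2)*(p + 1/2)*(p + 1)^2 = p^4 + p^3/2 - 3*p^2 - 7*p/2 - 1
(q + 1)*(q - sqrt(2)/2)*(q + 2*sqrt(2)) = q^3 + q^2 + 3*sqrt(2)*q^2/2 - 2*q + 3*sqrt(2)*q/2 - 2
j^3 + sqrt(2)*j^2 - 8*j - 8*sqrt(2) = (j - 2*sqrt(2))*(j + sqrt(2))*(j + 2*sqrt(2))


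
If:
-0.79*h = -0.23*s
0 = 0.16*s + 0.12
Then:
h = -0.22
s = -0.75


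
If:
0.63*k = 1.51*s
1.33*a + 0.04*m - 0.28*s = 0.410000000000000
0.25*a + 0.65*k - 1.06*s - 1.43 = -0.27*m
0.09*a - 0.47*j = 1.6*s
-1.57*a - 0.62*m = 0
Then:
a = 1.23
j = -13.20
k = 9.46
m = -3.12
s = 3.95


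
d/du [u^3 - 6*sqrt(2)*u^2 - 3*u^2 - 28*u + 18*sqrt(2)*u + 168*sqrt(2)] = 3*u^2 - 12*sqrt(2)*u - 6*u - 28 + 18*sqrt(2)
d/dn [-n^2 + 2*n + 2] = 2 - 2*n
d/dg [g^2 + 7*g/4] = 2*g + 7/4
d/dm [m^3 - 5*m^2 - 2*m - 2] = 3*m^2 - 10*m - 2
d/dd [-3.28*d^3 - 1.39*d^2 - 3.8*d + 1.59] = -9.84*d^2 - 2.78*d - 3.8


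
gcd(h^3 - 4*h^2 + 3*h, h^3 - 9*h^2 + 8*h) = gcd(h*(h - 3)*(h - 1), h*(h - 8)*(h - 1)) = h^2 - h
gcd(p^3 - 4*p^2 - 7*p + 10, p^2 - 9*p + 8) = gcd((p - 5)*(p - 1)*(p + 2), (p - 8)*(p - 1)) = p - 1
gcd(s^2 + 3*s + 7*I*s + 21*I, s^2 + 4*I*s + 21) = s + 7*I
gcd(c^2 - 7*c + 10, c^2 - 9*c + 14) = c - 2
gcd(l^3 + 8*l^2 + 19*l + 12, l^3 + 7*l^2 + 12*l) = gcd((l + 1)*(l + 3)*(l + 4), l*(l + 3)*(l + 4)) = l^2 + 7*l + 12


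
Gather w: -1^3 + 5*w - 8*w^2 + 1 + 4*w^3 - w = 4*w^3 - 8*w^2 + 4*w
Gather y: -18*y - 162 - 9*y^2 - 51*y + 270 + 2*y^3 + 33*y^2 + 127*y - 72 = 2*y^3 + 24*y^2 + 58*y + 36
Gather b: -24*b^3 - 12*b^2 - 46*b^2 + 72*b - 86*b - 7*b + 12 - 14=-24*b^3 - 58*b^2 - 21*b - 2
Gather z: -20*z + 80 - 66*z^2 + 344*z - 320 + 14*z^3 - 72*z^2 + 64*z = 14*z^3 - 138*z^2 + 388*z - 240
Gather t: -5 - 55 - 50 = -110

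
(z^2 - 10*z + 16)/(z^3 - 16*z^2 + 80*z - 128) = (z - 2)/(z^2 - 8*z + 16)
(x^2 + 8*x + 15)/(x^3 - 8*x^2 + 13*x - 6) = (x^2 + 8*x + 15)/(x^3 - 8*x^2 + 13*x - 6)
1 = 1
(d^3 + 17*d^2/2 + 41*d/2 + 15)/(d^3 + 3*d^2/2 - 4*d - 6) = (d + 5)/(d - 2)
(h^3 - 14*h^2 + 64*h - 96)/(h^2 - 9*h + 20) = (h^2 - 10*h + 24)/(h - 5)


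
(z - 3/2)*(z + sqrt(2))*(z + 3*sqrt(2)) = z^3 - 3*z^2/2 + 4*sqrt(2)*z^2 - 6*sqrt(2)*z + 6*z - 9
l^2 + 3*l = l*(l + 3)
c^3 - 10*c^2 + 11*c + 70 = (c - 7)*(c - 5)*(c + 2)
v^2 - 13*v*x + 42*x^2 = (v - 7*x)*(v - 6*x)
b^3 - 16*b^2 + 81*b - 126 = (b - 7)*(b - 6)*(b - 3)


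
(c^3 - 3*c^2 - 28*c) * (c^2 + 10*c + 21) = c^5 + 7*c^4 - 37*c^3 - 343*c^2 - 588*c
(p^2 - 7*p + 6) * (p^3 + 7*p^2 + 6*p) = p^5 - 37*p^3 + 36*p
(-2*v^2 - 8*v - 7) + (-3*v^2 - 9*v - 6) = -5*v^2 - 17*v - 13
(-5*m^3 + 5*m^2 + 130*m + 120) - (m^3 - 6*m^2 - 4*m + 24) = -6*m^3 + 11*m^2 + 134*m + 96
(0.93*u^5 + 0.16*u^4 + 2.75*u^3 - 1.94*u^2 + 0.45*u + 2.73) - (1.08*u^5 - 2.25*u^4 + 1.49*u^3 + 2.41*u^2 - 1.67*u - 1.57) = -0.15*u^5 + 2.41*u^4 + 1.26*u^3 - 4.35*u^2 + 2.12*u + 4.3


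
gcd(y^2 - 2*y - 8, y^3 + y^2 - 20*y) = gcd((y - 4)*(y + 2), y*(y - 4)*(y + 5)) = y - 4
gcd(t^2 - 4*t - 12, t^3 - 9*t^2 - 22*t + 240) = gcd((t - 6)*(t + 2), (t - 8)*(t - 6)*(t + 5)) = t - 6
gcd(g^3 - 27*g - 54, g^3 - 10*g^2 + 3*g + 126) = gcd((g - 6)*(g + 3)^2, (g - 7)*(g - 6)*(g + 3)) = g^2 - 3*g - 18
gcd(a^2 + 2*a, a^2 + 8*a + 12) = a + 2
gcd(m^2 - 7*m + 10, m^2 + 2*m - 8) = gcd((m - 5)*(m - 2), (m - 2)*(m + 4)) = m - 2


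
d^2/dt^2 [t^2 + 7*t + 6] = 2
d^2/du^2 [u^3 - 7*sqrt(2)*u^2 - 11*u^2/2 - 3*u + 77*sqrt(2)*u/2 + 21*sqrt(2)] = 6*u - 14*sqrt(2) - 11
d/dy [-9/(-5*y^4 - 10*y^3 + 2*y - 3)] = 18*(-10*y^3 - 15*y^2 + 1)/(5*y^4 + 10*y^3 - 2*y + 3)^2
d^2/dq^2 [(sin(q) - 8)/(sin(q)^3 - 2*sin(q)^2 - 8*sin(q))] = 2*(-2*sin(q)^4 + 39*sin(q)^3 - 103*sin(q)^2 - 46*sin(q) + 332 + 352/sin(q) - 384/sin(q)^2 - 512/sin(q)^3)/((sin(q) - 4)^3*(sin(q) + 2)^3)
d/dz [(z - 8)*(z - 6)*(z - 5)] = 3*z^2 - 38*z + 118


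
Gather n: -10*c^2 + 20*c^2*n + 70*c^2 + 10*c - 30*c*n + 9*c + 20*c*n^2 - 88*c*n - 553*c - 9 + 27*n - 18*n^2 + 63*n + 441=60*c^2 - 534*c + n^2*(20*c - 18) + n*(20*c^2 - 118*c + 90) + 432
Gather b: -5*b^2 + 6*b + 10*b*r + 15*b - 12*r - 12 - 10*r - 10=-5*b^2 + b*(10*r + 21) - 22*r - 22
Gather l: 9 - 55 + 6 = -40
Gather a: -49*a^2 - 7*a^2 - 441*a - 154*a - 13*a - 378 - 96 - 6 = -56*a^2 - 608*a - 480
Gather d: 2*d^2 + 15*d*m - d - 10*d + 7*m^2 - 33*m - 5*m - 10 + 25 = 2*d^2 + d*(15*m - 11) + 7*m^2 - 38*m + 15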